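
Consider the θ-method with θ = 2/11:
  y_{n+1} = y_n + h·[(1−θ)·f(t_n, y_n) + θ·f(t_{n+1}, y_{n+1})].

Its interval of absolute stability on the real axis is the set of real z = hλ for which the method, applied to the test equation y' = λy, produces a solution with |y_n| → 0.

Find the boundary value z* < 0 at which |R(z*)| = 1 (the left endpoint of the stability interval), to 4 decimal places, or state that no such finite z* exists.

left endpoint -3.1429.

On y'=λy, z=hλ:
  y_{n+1} = y_n + z·[9/11·y_n + 2/11·y_{n+1}] ⇒ (1 − 2/11z)y_{n+1} = (1 + 9/11z)y_n
  R(z) = (1 + 9/11z)/(1 − 2/11z).

Need |R(x)|<1, x<0.
x=-0.86: |R|=0.2563
R=−1: 1+9/11x = −1+2/11x ⇒ -7/11x=2 ⇒ x=2/(-7/11)=-3.1429
Confirm numerically:
  x=-2.847: |R|=0.87594 <1
  x=-2.640: |R|=0.78378 <1
  x=-1.623: |R|=0.25319 <1
  x=-1.428: |R|=0.13366 <1
  x=-3.505: |R|=1.14076 >1
  x=-3.409: |R|=1.10456 >1
  x=-3.355: |R|=1.08385 >1
Interval (-3.1429, 0).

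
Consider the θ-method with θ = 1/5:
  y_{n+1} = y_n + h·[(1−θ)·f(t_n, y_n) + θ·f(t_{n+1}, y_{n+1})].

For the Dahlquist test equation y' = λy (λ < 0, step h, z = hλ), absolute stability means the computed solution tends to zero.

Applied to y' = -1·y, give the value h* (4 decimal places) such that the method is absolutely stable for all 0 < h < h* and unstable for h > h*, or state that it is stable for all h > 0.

Test eqn y'=λy, z=hλ:
  y_{n+1} = y_n + z·[4/5·y_n + 1/5·y_{n+1}] ⇒ (1 − 1/5z)y_{n+1} = (1 + 4/5z)y_n
  ⇒ R(z) = (1 + 4/5z)/(1 − 1/5z).

Need |R(x)|<1, x<0.
x=-1.24: |R|=0.0064
R=−1: 1+4/5x = −1+1/5x ⇒ -3/5x=2 ⇒ x=2/(-3/5)=-3.3333
Confirm numerically:
  x=-2.584: |R|=0.70359 <1
  x=-2.563: |R|=0.69443 <1
  x=-1.384: |R|=0.08396 <1
  x=-3.530: |R|=1.06917 >1
  x=-3.384: |R|=1.01813 >1
Stable set (-3.3333, 0).

(-3.3333,0); λ=-1 ⇒ h* = (10/3)/1 = 3.3333.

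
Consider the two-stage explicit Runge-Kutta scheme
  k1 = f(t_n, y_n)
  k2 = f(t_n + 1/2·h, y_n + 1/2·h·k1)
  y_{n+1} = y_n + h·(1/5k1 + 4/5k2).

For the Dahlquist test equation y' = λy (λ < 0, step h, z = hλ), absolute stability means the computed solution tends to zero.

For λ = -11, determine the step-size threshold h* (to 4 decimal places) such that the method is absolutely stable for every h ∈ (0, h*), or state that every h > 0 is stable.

On y'=λy, z=hλ:
  k1=λy_n ⇒ h·k1=z·y_n;  k2=λ(1+1/2z)y_n ⇒ h·k2=z(1+1/2z)y_n
  y_{n+1}/y_n = 1 + 1/5z + 4/5z(1+1/2z) = 1 + z + 2/5z²
  ⇒ R(z) = 1 + z + 2/5z².

Need |R(x)|<1, x<0.
x=-1.41: |R|=0.3852
R=1: x+2/5x²=0 ⇒ x=−5/2=-2.5000; min R=1−1/(4·2/5)=0.3750>−1
Confirm numerically:
  x=-2.083: |R|=0.65256 <1
  x=-1.374: |R|=0.38115 <1
  x=-1.262: |R|=0.37506 <1
  x=-3.093: |R|=1.73366 >1
  x=-3.034: |R|=1.64806 >1
  x=-2.820: |R|=1.36096 >1
So |R|<1 on (-2.5000, 0).

(-2.5000,0); λ=-11 ⇒ h* = (5/2)/11 = 0.2273.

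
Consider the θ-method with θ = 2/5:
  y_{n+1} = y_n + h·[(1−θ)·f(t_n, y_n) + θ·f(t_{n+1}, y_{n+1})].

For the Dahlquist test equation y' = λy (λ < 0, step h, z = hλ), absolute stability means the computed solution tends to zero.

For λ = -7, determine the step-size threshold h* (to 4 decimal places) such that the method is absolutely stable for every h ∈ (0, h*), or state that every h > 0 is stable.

Set f=λy, z=hλ:
  y_{n+1} = y_n + z·[3/5·y_n + 2/5·y_{n+1}] ⇒ (1 − 2/5z)y_{n+1} = (1 + 3/5z)y_n
  ⇒ R(z) = (1 + 3/5z)/(1 − 2/5z).

Find x<0 with |R(x)|<1.
x=-0.81: |R|=0.3882
R=−1: 1+3/5x = −1+2/5x ⇒ -1/5x=2 ⇒ x=2/(-1/5)=-10.0000
Confirm numerically:
  x=-8.511: |R|=0.93239 <1
  x=-8.114: |R|=0.91116 <1
  x=-6.527: |R|=0.80763 <1
  x=-6.285: |R|=0.78856 <1
  x=-10.378: |R|=1.01468 >1
  x=-10.133: |R|=1.00526 >1
  x=-10.039: |R|=1.00156 >1
Interval (-10.0000, 0).

(-10.0000,0); λ=-7 ⇒ h* = (10)/7 = 1.4286.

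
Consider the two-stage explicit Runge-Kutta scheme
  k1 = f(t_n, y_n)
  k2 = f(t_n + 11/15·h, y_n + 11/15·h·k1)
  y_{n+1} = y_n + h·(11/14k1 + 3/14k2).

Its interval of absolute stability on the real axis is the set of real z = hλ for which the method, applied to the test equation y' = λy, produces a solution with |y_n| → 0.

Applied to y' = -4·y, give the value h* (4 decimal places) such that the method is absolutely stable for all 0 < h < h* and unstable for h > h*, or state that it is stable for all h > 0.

(-6.3636,0); λ=-4 ⇒ h* = (70/11)/4 = 1.5909.

Test eqn y'=λy, z=hλ:
  k1=λy_n ⇒ h·k1=z·y_n;  k2=λ(1+11/15z)y_n ⇒ h·k2=z(1+11/15z)y_n
  y_{n+1}/y_n = 1 + 11/14z + 3/14z(1+11/15z) = 1 + z + 11/70z²
  ⇒ R(z) = 1 + z + 11/70z².

Find x<0 with |R(x)|<1.
x=-1.18: |R|=0.0388
R=1: x+11/70x²=0 ⇒ x=−70/11=-6.3636; min R=1−1/(4·11/70)=-0.5909>−1
Confirm numerically:
  x=-6.160: |R|=0.80288 <1
  x=-4.439: |R|=0.34254 <1
  x=-4.329: |R|=0.38410 <1
  x=-6.673: |R|=1.32440 >1
  x=-6.557: |R|=1.19924 >1
Stable set (-6.3636, 0).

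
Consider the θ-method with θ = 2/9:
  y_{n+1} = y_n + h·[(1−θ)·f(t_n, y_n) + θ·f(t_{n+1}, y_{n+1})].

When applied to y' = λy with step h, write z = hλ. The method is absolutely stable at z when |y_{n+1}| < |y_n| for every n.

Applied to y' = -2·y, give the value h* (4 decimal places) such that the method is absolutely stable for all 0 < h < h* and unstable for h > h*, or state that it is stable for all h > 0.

(-3.6000,0); λ=-2 ⇒ h* = (18/5)/2 = 1.8000.

Set f=λy, z=hλ:
  y_{n+1} = y_n + z·[7/9·y_n + 2/9·y_{n+1}] ⇒ (1 − 2/9z)y_{n+1} = (1 + 7/9z)y_n
  R(z) = (1 + 7/9z)/(1 − 2/9z).

Find x<0 with |R(x)|<1.
x=-1.37: |R|=0.0503
R=−1: 1+7/9x = −1+2/9x ⇒ -5/9x=2 ⇒ x=2/(-5/9)=-3.6000
Confirm numerically:
  x=-3.561: |R|=0.98790 <1
  x=-3.401: |R|=0.93703 <1
  x=-2.620: |R|=0.65590 <1
  x=-4.128: |R|=1.15299 >1
  x=-3.728: |R|=1.03889 >1
Stable set (-3.6000, 0).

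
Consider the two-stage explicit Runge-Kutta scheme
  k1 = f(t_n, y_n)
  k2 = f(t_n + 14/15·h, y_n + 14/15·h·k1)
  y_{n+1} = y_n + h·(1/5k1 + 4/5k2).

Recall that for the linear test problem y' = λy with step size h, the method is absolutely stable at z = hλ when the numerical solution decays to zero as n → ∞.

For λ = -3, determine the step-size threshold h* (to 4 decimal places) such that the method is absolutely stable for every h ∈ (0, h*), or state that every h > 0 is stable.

On y'=λy, z=hλ:
  k1=λy_n ⇒ h·k1=z·y_n;  k2=λ(1+14/15z)y_n ⇒ h·k2=z(1+14/15z)y_n
  y_{n+1}/y_n = 1 + 1/5z + 4/5z(1+14/15z) = 1 + z + 56/75z²
  Hence R(z) = 1 + z + 56/75z².

Find x<0 with |R(x)|<1.
x=-1.13: |R|=0.8234
R=1: x+56/75x²=0 ⇒ x=−75/56=-1.3393; min R=1−1/(4·56/75)=0.6652>−1
Confirm numerically:
  x=-1.108: |R|=0.80866 <1
  x=-0.829: |R|=0.68414 <1
  x=-0.712: |R|=0.66652 <1
  x=-1.465: |R|=1.13751 >1
  x=-1.452: |R|=1.12220 >1
  x=-1.381: |R|=1.04301 >1
Stable set (-1.3393, 0).

(-1.3393,0); λ=-3 ⇒ h* = (75/56)/3 = 0.4464.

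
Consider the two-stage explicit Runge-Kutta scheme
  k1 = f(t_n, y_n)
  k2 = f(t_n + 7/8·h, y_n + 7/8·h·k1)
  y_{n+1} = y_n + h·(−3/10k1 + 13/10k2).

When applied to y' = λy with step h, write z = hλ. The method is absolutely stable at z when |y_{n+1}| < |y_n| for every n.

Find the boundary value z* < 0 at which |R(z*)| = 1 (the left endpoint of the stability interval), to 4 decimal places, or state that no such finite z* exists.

With y'=λy (z=hλ):
  k1=λy_n ⇒ h·k1=z·y_n;  k2=λ(1+7/8z)y_n ⇒ h·k2=z(1+7/8z)y_n
  y_{n+1}/y_n = 1 − 3/10z + 13/10z(1+7/8z) = 1 + z + 91/80z²
  so R(z) = 1 + z + 91/80z².

Solve |R(x)|<1 on ℝ⁻.
x=-0.45: |R|=0.7803
R=1: x+91/80x²=0 ⇒ x=−80/91=-0.8791; min R=1−1/(4·91/80)=0.7802>−1
Confirm numerically:
  x=-0.738: |R|=0.88153 <1
  x=-0.645: |R|=0.82823 <1
  x=-0.460: |R|=0.78070 <1
  x=-1.365: |R|=1.75442 >1
  x=-1.178: |R|=1.40049 >1
Interval (-0.8791, 0).

left endpoint -0.8791.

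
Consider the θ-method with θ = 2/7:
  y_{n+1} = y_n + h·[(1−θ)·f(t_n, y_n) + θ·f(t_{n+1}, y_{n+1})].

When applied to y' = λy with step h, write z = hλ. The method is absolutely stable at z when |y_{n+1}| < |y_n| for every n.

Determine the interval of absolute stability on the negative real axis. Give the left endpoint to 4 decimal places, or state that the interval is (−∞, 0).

z∈(-4.6667,0).

Set f=λy, z=hλ:
  y_{n+1} = y_n + z·[5/7·y_n + 2/7·y_{n+1}] ⇒ (1 − 2/7z)y_{n+1} = (1 + 5/7z)y_n
  ⇒ R(z) = (1 + 5/7z)/(1 − 2/7z).

Need |R(x)|<1, x<0.
x=-1: |R|=0.2222
R=−1: 1+5/7x = −1+2/7x ⇒ -3/7x=2 ⇒ x=2/(-3/7)=-4.6667
Confirm numerically:
  x=-4.103: |R|=0.88879 <1
  x=-3.932: |R|=0.85172 <1
  x=-2.826: |R|=0.56355 <1
  x=-2.072: |R|=0.30151 <1
  x=-5.211: |R|=1.09373 >1
  x=-5.119: |R|=1.07872 >1
  x=-4.962: |R|=1.05235 >1
So |R|<1 on (-4.6667, 0).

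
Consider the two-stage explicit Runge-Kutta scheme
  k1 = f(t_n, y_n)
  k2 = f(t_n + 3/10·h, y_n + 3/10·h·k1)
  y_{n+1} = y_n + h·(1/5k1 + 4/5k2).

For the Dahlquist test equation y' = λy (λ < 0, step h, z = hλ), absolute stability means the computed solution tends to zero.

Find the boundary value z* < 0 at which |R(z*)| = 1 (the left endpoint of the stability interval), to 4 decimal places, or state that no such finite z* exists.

left endpoint -4.1667.

With y'=λy (z=hλ):
  k1=λy_n ⇒ h·k1=z·y_n;  k2=λ(1+3/10z)y_n ⇒ h·k2=z(1+3/10z)y_n
  y_{n+1}/y_n = 1 + 1/5z + 4/5z(1+3/10z) = 1 + z + 6/25z²
  R(z) = 1 + z + 6/25z².

Find x<0 with |R(x)|<1.
x=-0.3: |R|=0.7216
R=1: x+6/25x²=0 ⇒ x=−25/6=-4.1667; min R=1−1/(4·6/25)=-0.0417>−1
Confirm numerically:
  x=-3.156: |R|=0.23448 <1
  x=-2.882: |R|=0.11142 <1
  x=-1.936: |R|=0.03646 <1
  x=-4.671: |R|=1.56538 >1
  x=-4.444: |R|=1.29579 >1
  x=-4.342: |R|=1.18271 >1
So |R|<1 on (-4.1667, 0).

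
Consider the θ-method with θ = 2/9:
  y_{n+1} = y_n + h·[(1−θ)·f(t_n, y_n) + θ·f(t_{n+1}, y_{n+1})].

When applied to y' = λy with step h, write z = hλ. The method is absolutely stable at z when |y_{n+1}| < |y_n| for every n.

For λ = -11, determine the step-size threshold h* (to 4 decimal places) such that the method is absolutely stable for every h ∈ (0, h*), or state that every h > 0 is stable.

(-3.6000,0); λ=-11 ⇒ h* = (18/5)/11 = 0.3273.

With y'=λy (z=hλ):
  y_{n+1} = y_n + z·[7/9·y_n + 2/9·y_{n+1}] ⇒ (1 − 2/9z)y_{n+1} = (1 + 7/9z)y_n
  ⇒ R(z) = (1 + 7/9z)/(1 − 2/9z).

Boundary: |R(x)|=1, x<0.
x=-0.46: |R|=0.5827
R=−1: 1+7/9x = −1+2/9x ⇒ -5/9x=2 ⇒ x=2/(-5/9)=-3.6000
Confirm numerically:
  x=-3.361: |R|=0.92399 <1
  x=-3.076: |R|=0.82709 <1
  x=-3.011: |R|=0.80395 <1
  x=-4.179: |R|=1.16678 >1
  x=-4.076: |R|=1.13876 >1
  x=-3.964: |R|=1.10751 >1
So |R|<1 on (-3.6000, 0).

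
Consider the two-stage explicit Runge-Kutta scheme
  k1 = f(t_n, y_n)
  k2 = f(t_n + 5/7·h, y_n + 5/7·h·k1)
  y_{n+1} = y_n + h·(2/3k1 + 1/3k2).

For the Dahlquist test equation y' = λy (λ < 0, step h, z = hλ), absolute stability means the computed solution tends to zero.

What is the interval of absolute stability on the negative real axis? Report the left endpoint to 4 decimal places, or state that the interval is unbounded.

z∈(-4.2000,0).

On y'=λy, z=hλ:
  k1=λy_n ⇒ h·k1=z·y_n;  k2=λ(1+5/7z)y_n ⇒ h·k2=z(1+5/7z)y_n
  y_{n+1}/y_n = 1 + 2/3z + 1/3z(1+5/7z) = 1 + z + 5/21z²
  ⇒ R(z) = 1 + z + 5/21z².

Solve |R(x)|<1 on ℝ⁻.
x=-0.52: |R|=0.5444
R=1: x+5/21x²=0 ⇒ x=−21/5=-4.2000; min R=1−1/(4·5/21)=-0.0500>−1
Confirm numerically:
  x=-3.543: |R|=0.44577 <1
  x=-3.457: |R|=0.38844 <1
  x=-2.375: |R|=0.03199 <1
  x=-2.353: |R|=0.03476 <1
  x=-4.675: |R|=1.52872 >1
  x=-4.464: |R|=1.28059 >1
  x=-4.367: |R|=1.17364 >1
So |R|<1 on (-4.2000, 0).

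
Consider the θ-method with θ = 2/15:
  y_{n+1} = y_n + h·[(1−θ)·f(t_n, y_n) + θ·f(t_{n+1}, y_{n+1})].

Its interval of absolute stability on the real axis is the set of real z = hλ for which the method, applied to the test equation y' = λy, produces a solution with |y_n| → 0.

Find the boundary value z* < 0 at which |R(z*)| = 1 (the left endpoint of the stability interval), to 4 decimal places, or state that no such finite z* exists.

left endpoint -2.7273.

With y'=λy (z=hλ):
  y_{n+1} = y_n + z·[13/15·y_n + 2/15·y_{n+1}] ⇒ (1 − 2/15z)y_{n+1} = (1 + 13/15z)y_n
  Hence R(z) = (1 + 13/15z)/(1 − 2/15z).

Need |R(x)|<1, x<0.
x=-0.79: |R|=0.2853
R=−1: 1+13/15x = −1+2/15x ⇒ -11/15x=2 ⇒ x=2/(-11/15)=-2.7273
Confirm numerically:
  x=-2.344: |R|=0.78586 <1
  x=-1.981: |R|=0.56708 <1
  x=-1.967: |R|=0.55831 <1
  x=-1.687: |R|=0.37722 <1
  x=-3.042: |R|=1.16420 >1
  x=-2.762: |R|=1.01861 >1
Interval (-2.7273, 0).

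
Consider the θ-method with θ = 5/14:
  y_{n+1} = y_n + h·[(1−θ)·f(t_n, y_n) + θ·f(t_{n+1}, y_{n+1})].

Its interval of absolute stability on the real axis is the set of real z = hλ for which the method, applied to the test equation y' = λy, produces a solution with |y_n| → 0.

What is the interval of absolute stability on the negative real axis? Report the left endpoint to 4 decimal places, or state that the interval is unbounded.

On y'=λy, z=hλ:
  y_{n+1} = y_n + z·[9/14·y_n + 5/14·y_{n+1}] ⇒ (1 − 5/14z)y_{n+1} = (1 + 9/14z)y_n
  so R(z) = (1 + 9/14z)/(1 − 5/14z).

Need |R(x)|<1, x<0.
x=-0.32: |R|=0.7128
R=−1: 1+9/14x = −1+5/14x ⇒ -2/7x=2 ⇒ x=2/(-2/7)=-7.0000
Confirm numerically:
  x=-6.419: |R|=0.94958 <1
  x=-6.370: |R|=0.94504 <1
  x=-5.548: |R|=0.86085 <1
  x=-4.780: |R|=0.76570 <1
  x=-7.399: |R|=1.03130 >1
  x=-7.311: |R|=1.02461 >1
  x=-7.126: |R|=1.01016 >1
So |R|<1 on (-7.0000, 0).

(-7.0000, 0).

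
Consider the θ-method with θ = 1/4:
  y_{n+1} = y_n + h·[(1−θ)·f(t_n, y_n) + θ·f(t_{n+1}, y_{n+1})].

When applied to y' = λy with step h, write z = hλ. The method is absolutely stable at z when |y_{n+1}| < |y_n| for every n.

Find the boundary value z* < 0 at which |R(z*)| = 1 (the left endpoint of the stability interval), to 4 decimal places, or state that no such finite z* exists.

left endpoint -4.0000.

With y'=λy (z=hλ):
  y_{n+1} = y_n + z·[3/4·y_n + 1/4·y_{n+1}] ⇒ (1 − 1/4z)y_{n+1} = (1 + 3/4z)y_n
  Hence R(z) = (1 + 3/4z)/(1 − 1/4z).

Boundary: |R(x)|=1, x<0.
x=-1.58: |R|=0.1326
R=−1: 1+3/4x = −1+1/4x ⇒ -1/2x=2 ⇒ x=2/(-1/2)=-4.0000
Confirm numerically:
  x=-2.893: |R|=0.67880 <1
  x=-2.079: |R|=0.36799 <1
  x=-1.754: |R|=0.21933 <1
  x=-4.551: |R|=1.12887 >1
  x=-4.197: |R|=1.04807 >1
Stable set (-4.0000, 0).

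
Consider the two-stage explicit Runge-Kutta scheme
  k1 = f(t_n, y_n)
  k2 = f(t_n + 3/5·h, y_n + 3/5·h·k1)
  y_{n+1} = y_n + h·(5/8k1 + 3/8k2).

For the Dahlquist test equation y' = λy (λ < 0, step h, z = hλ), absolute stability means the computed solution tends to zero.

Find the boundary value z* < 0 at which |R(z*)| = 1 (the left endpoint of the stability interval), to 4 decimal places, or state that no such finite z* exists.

left endpoint -4.4444.

With y'=λy (z=hλ):
  k1=λy_n ⇒ h·k1=z·y_n;  k2=λ(1+3/5z)y_n ⇒ h·k2=z(1+3/5z)y_n
  y_{n+1}/y_n = 1 + 5/8z + 3/8z(1+3/5z) = 1 + z + 9/40z²
  so R(z) = 1 + z + 9/40z².

Find x<0 with |R(x)|<1.
x=-0.41: |R|=0.6278
R=1: x+9/40x²=0 ⇒ x=−40/9=-4.4444; min R=1−1/(4·9/40)=-0.1111>−1
Confirm numerically:
  x=-3.921: |R|=0.53820 <1
  x=-3.420: |R|=0.21169 <1
  x=-3.329: |R|=0.16450 <1
  x=-3.201: |R|=0.10444 <1
  x=-4.939: |R|=1.54959 >1
  x=-4.864: |R|=1.45916 >1
Stable set (-4.4444, 0).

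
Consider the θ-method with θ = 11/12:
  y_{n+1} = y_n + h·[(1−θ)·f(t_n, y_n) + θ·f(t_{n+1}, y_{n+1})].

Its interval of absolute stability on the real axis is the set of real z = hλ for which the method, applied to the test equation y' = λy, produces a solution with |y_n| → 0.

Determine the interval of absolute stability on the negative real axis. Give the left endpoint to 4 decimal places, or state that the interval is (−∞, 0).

unbounded; (−∞, 0).

Test eqn y'=λy, z=hλ:
  y_{n+1} = y_n + z·[1/12·y_n + 11/12·y_{n+1}] ⇒ (1 − 11/12z)y_{n+1} = (1 + 1/12z)y_n
  ⇒ R(z) = (1 + 1/12z)/(1 − 11/12z).

Boundary: |R(x)|=1, x<0.
x=-0.66: |R|=0.5888
x=-2: |R|=0.2941
x=-10: |R|=0.0164
x=-100: |R|=0.0791
θ=11/12≥1/2 ⇒ |1+1/12x|<|1−11/12x| ∀x<0 ⇒ unbounded interval.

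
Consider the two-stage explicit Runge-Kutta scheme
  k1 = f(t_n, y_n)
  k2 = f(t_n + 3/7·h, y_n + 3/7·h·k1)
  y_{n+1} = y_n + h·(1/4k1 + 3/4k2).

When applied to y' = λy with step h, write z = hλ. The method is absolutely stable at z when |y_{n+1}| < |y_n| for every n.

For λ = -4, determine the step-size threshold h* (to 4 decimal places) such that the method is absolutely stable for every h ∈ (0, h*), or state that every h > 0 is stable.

(-3.1111,0); λ=-4 ⇒ h* = (28/9)/4 = 0.7778.

With y'=λy (z=hλ):
  k1=λy_n ⇒ h·k1=z·y_n;  k2=λ(1+3/7z)y_n ⇒ h·k2=z(1+3/7z)y_n
  y_{n+1}/y_n = 1 + 1/4z + 3/4z(1+3/7z) = 1 + z + 9/28z²
  R(z) = 1 + z + 9/28z².

Find x<0 with |R(x)|<1.
x=-0.37: |R|=0.6740
R=1: x+9/28x²=0 ⇒ x=−28/9=-3.1111; min R=1−1/(4·9/28)=0.2222>−1
Confirm numerically:
  x=-2.615: |R|=0.58300 <1
  x=-2.610: |R|=0.57960 <1
  x=-2.422: |R|=0.46353 <1
  x=-2.178: |R|=0.34676 <1
  x=-3.502: |R|=1.44000 >1
  x=-3.446: |R|=1.37094 >1
  x=-3.342: |R|=1.24802 >1
Stable set (-3.1111, 0).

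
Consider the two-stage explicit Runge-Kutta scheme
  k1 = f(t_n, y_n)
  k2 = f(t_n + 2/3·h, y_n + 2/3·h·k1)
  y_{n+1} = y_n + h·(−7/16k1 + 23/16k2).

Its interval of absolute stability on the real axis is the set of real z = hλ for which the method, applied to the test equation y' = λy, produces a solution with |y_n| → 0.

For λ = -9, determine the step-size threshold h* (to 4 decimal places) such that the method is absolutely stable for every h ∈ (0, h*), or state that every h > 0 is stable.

(-1.0435,0); λ=-9 ⇒ h* = (24/23)/9 = 0.1159.

On y'=λy, z=hλ:
  k1=λy_n ⇒ h·k1=z·y_n;  k2=λ(1+2/3z)y_n ⇒ h·k2=z(1+2/3z)y_n
  y_{n+1}/y_n = 1 − 7/16z + 23/16z(1+2/3z) = 1 + z + 23/24z²
  so R(z) = 1 + z + 23/24z².

Find x<0 with |R(x)|<1.
x=-1.4: |R|=1.4783
R=1: x+23/24x²=0 ⇒ x=−24/23=-1.0435; min R=1−1/(4·23/24)=0.7391>−1
Confirm numerically:
  x=-0.772: |R|=0.79915 <1
  x=-0.624: |R|=0.74915 <1
  x=-0.482: |R|=0.74064 <1
  x=-1.620: |R|=1.89505 >1
  x=-1.386: |R|=1.45495 >1
  x=-1.250: |R|=1.24740 >1
So |R|<1 on (-1.0435, 0).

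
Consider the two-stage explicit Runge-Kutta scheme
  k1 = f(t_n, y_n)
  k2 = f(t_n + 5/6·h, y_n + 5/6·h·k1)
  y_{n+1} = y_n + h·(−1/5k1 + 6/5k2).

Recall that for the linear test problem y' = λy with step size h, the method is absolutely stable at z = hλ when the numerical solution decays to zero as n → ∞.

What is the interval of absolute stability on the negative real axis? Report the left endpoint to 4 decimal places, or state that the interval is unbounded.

z∈(-1.0000,0).

With y'=λy (z=hλ):
  k1=λy_n ⇒ h·k1=z·y_n;  k2=λ(1+5/6z)y_n ⇒ h·k2=z(1+5/6z)y_n
  y_{n+1}/y_n = 1 − 1/5z + 6/5z(1+5/6z) = 1 + z + z²
  so R(z) = 1 + z + z².

Find x<0 with |R(x)|<1.
x=-1.19: |R|=1.2261
R=1: x+1x²=0 ⇒ x=−1=-1.0000; min R=1−1/(4·1)=0.7500>−1
Confirm numerically:
  x=-0.808: |R|=0.84486 <1
  x=-0.533: |R|=0.75109 <1
  x=-0.409: |R|=0.75828 <1
  x=-1.361: |R|=1.49132 >1
  x=-1.108: |R|=1.11966 >1
Stable set (-1.0000, 0).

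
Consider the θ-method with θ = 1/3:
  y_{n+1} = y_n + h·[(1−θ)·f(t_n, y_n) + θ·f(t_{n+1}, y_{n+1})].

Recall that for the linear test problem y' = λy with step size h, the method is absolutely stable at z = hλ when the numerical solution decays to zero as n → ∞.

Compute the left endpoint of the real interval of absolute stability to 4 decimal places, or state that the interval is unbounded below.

left endpoint -6.0000.

Test eqn y'=λy, z=hλ:
  y_{n+1} = y_n + z·[2/3·y_n + 1/3·y_{n+1}] ⇒ (1 − 1/3z)y_{n+1} = (1 + 2/3z)y_n
  ⇒ R(z) = (1 + 2/3z)/(1 − 1/3z).

Solve |R(x)|<1 on ℝ⁻.
x=-0.96: |R|=0.2727
R=−1: 1+2/3x = −1+1/3x ⇒ -1/3x=2 ⇒ x=2/(-1/3)=-6.0000
Confirm numerically:
  x=-5.745: |R|=0.97084 <1
  x=-5.629: |R|=0.95701 <1
  x=-4.962: |R|=0.86963 <1
  x=-6.380: |R|=1.04051 >1
  x=-6.133: |R|=1.01456 >1
  x=-6.032: |R|=1.00354 >1
So |R|<1 on (-6.0000, 0).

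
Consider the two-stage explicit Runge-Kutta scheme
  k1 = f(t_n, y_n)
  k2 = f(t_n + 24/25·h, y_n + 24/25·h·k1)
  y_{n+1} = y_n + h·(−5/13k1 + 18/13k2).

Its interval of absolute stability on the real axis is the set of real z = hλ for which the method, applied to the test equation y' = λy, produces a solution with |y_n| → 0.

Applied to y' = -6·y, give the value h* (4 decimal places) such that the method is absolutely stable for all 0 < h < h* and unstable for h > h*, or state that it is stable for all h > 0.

On y'=λy, z=hλ:
  k1=λy_n ⇒ h·k1=z·y_n;  k2=λ(1+24/25z)y_n ⇒ h·k2=z(1+24/25z)y_n
  y_{n+1}/y_n = 1 − 5/13z + 18/13z(1+24/25z) = 1 + z + 432/325z²
  so R(z) = 1 + z + 432/325z².

Boundary: |R(x)|=1, x<0.
x=-1.24: |R|=1.8038
R=1: x+432/325x²=0 ⇒ x=−325/432=-0.7523; min R=1−1/(4·432/325)=0.8119>−1
Confirm numerically:
  x=-0.726: |R|=0.97461 <1
  x=-0.644: |R|=0.90728 <1
  x=-0.519: |R|=0.83904 <1
  x=-0.458: |R|=0.82082 <1
  x=-1.025: |R|=1.37152 >1
  x=-0.934: |R|=1.22556 >1
  x=-0.869: |R|=1.13478 >1
Stable set (-0.7523, 0).

(-0.7523,0); λ=-6 ⇒ h* = (325/432)/6 = 0.1254.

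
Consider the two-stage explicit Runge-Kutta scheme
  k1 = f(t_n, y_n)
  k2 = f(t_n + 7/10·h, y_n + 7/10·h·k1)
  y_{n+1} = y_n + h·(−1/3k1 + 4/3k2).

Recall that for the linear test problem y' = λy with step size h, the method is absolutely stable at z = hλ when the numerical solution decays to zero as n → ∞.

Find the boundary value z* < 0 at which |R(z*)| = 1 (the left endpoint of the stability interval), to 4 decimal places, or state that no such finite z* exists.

left endpoint -1.0714.

With y'=λy (z=hλ):
  k1=λy_n ⇒ h·k1=z·y_n;  k2=λ(1+7/10z)y_n ⇒ h·k2=z(1+7/10z)y_n
  y_{n+1}/y_n = 1 − 1/3z + 4/3z(1+7/10z) = 1 + z + 14/15z²
  ⇒ R(z) = 1 + z + 14/15z².

Need |R(x)|<1, x<0.
x=-0.84: |R|=0.8186
R=1: x+14/15x²=0 ⇒ x=−15/14=-1.0714; min R=1−1/(4·14/15)=0.7321>−1
Confirm numerically:
  x=-0.780: |R|=0.78784 <1
  x=-0.641: |R|=0.74249 <1
  x=-0.503: |R|=0.73314 <1
  x=-1.643: |R|=1.87649 >1
  x=-1.446: |R|=1.50552 >1
  x=-1.385: |R|=1.40534 >1
So |R|<1 on (-1.0714, 0).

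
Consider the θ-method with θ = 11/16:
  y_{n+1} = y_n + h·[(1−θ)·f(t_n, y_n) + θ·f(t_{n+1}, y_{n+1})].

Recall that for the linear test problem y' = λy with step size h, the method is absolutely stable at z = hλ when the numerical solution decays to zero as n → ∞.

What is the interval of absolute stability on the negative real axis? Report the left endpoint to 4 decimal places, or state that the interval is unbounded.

interval (−∞, 0).

Set f=λy, z=hλ:
  y_{n+1} = y_n + z·[5/16·y_n + 11/16·y_{n+1}] ⇒ (1 − 11/16z)y_{n+1} = (1 + 5/16z)y_n
  ⇒ R(z) = (1 + 5/16z)/(1 − 11/16z).

Find x<0 with |R(x)|<1.
x=-1.59: |R|=0.2404
x=-2: |R|=0.1579
x=-10: |R|=0.2698
x=-100: |R|=0.4337
θ=11/16≥1/2 ⇒ |1+5/16x|<|1−11/16x| ∀x<0 ⇒ stable on all of ℝ⁻.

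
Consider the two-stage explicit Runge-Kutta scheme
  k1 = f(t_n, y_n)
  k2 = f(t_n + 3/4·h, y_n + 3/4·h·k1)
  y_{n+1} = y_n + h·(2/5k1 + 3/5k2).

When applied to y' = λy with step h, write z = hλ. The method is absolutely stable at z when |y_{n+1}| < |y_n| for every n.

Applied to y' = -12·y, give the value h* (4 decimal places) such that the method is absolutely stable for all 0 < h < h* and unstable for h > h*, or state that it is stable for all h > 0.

(-2.2222,0); λ=-12 ⇒ h* = (20/9)/12 = 0.1852.

With y'=λy (z=hλ):
  k1=λy_n ⇒ h·k1=z·y_n;  k2=λ(1+3/4z)y_n ⇒ h·k2=z(1+3/4z)y_n
  y_{n+1}/y_n = 1 + 2/5z + 3/5z(1+3/4z) = 1 + z + 9/20z²
  R(z) = 1 + z + 9/20z².

Boundary: |R(x)|=1, x<0.
x=-1.68: |R|=0.5901
R=1: x+9/20x²=0 ⇒ x=−20/9=-2.2222; min R=1−1/(4·9/20)=0.4444>−1
Confirm numerically:
  x=-2.185: |R|=0.96340 <1
  x=-2.098: |R|=0.88272 <1
  x=-1.210: |R|=0.44885 <1
  x=-2.746: |R|=1.64723 >1
  x=-2.677: |R|=1.54785 >1
So |R|<1 on (-2.2222, 0).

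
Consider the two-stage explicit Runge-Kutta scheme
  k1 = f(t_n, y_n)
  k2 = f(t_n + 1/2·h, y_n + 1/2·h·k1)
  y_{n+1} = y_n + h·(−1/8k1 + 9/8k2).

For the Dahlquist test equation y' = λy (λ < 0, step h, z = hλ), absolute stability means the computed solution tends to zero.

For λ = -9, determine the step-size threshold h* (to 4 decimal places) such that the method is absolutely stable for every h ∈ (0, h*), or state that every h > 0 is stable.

On y'=λy, z=hλ:
  k1=λy_n ⇒ h·k1=z·y_n;  k2=λ(1+1/2z)y_n ⇒ h·k2=z(1+1/2z)y_n
  y_{n+1}/y_n = 1 − 1/8z + 9/8z(1+1/2z) = 1 + z + 9/16z²
  so R(z) = 1 + z + 9/16z².

Solve |R(x)|<1 on ℝ⁻.
x=-0.99: |R|=0.5613
R=1: x+9/16x²=0 ⇒ x=−16/9=-1.7778; min R=1−1/(4·9/16)=0.5556>−1
Confirm numerically:
  x=-0.970: |R|=0.55926 <1
  x=-0.885: |R|=0.55556 <1
  x=-0.794: |R|=0.56062 <1
  x=-2.014: |R|=1.26761 >1
  x=-1.984: |R|=1.23014 >1
Stable set (-1.7778, 0).

(-1.7778,0); λ=-9 ⇒ h* = (16/9)/9 = 0.1975.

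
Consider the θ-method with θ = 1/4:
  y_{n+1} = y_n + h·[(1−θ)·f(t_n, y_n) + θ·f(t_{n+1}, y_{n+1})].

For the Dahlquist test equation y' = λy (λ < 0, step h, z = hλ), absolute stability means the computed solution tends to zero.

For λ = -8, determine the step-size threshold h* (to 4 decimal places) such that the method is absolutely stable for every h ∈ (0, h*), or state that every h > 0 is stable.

Test eqn y'=λy, z=hλ:
  y_{n+1} = y_n + z·[3/4·y_n + 1/4·y_{n+1}] ⇒ (1 − 1/4z)y_{n+1} = (1 + 3/4z)y_n
  ⇒ R(z) = (1 + 3/4z)/(1 − 1/4z).

Find x<0 with |R(x)|<1.
x=-1.21: |R|=0.0710
R=−1: 1+3/4x = −1+1/4x ⇒ -1/2x=2 ⇒ x=2/(-1/2)=-4.0000
Confirm numerically:
  x=-3.286: |R|=0.80401 <1
  x=-3.165: |R|=0.76692 <1
  x=-2.698: |R|=0.61123 <1
  x=-1.664: |R|=0.17514 <1
  x=-4.377: |R|=1.09001 >1
  x=-4.322: |R|=1.07739 >1
  x=-4.064: |R|=1.01587 >1
Stable set (-4.0000, 0).

(-4.0000,0); λ=-8 ⇒ h* = (4)/8 = 0.5000.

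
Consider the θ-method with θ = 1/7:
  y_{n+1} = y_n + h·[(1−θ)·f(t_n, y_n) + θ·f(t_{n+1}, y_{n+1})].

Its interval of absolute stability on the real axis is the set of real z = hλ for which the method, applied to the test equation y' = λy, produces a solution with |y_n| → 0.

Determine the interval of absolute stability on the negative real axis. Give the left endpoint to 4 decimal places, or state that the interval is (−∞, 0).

(-2.8000, 0).

On y'=λy, z=hλ:
  y_{n+1} = y_n + z·[6/7·y_n + 1/7·y_{n+1}] ⇒ (1 − 1/7z)y_{n+1} = (1 + 6/7z)y_n
  ⇒ R(z) = (1 + 6/7z)/(1 − 1/7z).

Need |R(x)|<1, x<0.
x=-0.95: |R|=0.1635
R=−1: 1+6/7x = −1+1/7x ⇒ -5/7x=2 ⇒ x=2/(-5/7)=-2.8000
Confirm numerically:
  x=-2.159: |R|=0.65007 <1
  x=-1.796: |R|=0.42929 <1
  x=-1.561: |R|=0.27637 <1
  x=-1.136: |R|=0.02262 <1
  x=-3.115: |R|=1.15571 >1
  x=-2.871: |R|=1.03596 >1
  x=-2.867: |R|=1.03395 >1
So |R|<1 on (-2.8000, 0).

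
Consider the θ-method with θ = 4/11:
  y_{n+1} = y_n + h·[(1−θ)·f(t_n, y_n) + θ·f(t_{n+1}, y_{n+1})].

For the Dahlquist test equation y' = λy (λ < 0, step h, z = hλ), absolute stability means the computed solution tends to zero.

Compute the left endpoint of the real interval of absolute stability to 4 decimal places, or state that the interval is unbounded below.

Test eqn y'=λy, z=hλ:
  y_{n+1} = y_n + z·[7/11·y_n + 4/11·y_{n+1}] ⇒ (1 − 4/11z)y_{n+1} = (1 + 7/11z)y_n
  Hence R(z) = (1 + 7/11z)/(1 − 4/11z).

Need |R(x)|<1, x<0.
x=-0.88: |R|=0.3333
R=−1: 1+7/11x = −1+4/11x ⇒ -3/11x=2 ⇒ x=2/(-3/11)=-7.3333
Confirm numerically:
  x=-4.372: |R|=0.68815 <1
  x=-3.446: |R|=0.52945 <1
  x=-3.005: |R|=0.43593 <1
  x=-7.676: |R|=1.02465 >1
  x=-7.638: |R|=1.02200 >1
  x=-7.492: |R|=1.01162 >1
So |R|<1 on (-7.3333, 0).

left endpoint -7.3333.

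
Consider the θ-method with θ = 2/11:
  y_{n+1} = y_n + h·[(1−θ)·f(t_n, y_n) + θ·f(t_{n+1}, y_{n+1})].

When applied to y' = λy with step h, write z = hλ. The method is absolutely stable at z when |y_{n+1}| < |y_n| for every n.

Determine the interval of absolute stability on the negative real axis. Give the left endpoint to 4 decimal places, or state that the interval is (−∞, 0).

z∈(-3.1429,0).

On y'=λy, z=hλ:
  y_{n+1} = y_n + z·[9/11·y_n + 2/11·y_{n+1}] ⇒ (1 − 2/11z)y_{n+1} = (1 + 9/11z)y_n
  ⇒ R(z) = (1 + 9/11z)/(1 − 2/11z).

Need |R(x)|<1, x<0.
x=-1.54: |R|=0.2031
R=−1: 1+9/11x = −1+2/11x ⇒ -7/11x=2 ⇒ x=2/(-7/11)=-3.1429
Confirm numerically:
  x=-1.871: |R|=0.39608 <1
  x=-1.833: |R|=0.37481 <1
  x=-1.549: |R|=0.20861 <1
  x=-3.479: |R|=1.13103 >1
  x=-3.468: |R|=1.12690 >1
  x=-3.333: |R|=1.07534 >1
Stable set (-3.1429, 0).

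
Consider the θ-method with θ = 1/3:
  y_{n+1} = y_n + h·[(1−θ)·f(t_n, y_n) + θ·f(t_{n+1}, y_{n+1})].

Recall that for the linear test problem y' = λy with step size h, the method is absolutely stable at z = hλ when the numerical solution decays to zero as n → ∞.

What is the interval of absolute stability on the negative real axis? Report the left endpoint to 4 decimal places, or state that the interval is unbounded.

z∈(-6.0000,0).

Test eqn y'=λy, z=hλ:
  y_{n+1} = y_n + z·[2/3·y_n + 1/3·y_{n+1}] ⇒ (1 − 1/3z)y_{n+1} = (1 + 2/3z)y_n
  R(z) = (1 + 2/3z)/(1 − 1/3z).

Boundary: |R(x)|=1, x<0.
x=-1.39: |R|=0.0501
R=−1: 1+2/3x = −1+1/3x ⇒ -1/3x=2 ⇒ x=2/(-1/3)=-6.0000
Confirm numerically:
  x=-5.283: |R|=0.91344 <1
  x=-3.700: |R|=0.65672 <1
  x=-3.126: |R|=0.53085 <1
  x=-2.938: |R|=0.48434 <1
  x=-6.535: |R|=1.05611 >1
  x=-6.468: |R|=1.04943 >1
So |R|<1 on (-6.0000, 0).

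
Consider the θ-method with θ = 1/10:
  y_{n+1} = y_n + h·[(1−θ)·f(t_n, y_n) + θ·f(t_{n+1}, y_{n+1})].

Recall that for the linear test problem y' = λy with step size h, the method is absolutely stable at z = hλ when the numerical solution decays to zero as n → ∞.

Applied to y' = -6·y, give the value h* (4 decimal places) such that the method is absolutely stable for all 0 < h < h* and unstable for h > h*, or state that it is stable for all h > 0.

(-2.5000,0); λ=-6 ⇒ h* = (5/2)/6 = 0.4167.

Set f=λy, z=hλ:
  y_{n+1} = y_n + z·[9/10·y_n + 1/10·y_{n+1}] ⇒ (1 − 1/10z)y_{n+1} = (1 + 9/10z)y_n
  ⇒ R(z) = (1 + 9/10z)/(1 − 1/10z).

Find x<0 with |R(x)|<1.
x=-1.44: |R|=0.2587
R=−1: 1+9/10x = −1+1/10x ⇒ -4/5x=2 ⇒ x=2/(-4/5)=-2.5000
Confirm numerically:
  x=-2.303: |R|=0.87190 <1
  x=-2.191: |R|=0.79723 <1
  x=-1.435: |R|=0.25492 <1
  x=-1.392: |R|=0.22191 <1
  x=-2.834: |R|=1.20820 >1
  x=-2.742: |R|=1.15194 >1
So |R|<1 on (-2.5000, 0).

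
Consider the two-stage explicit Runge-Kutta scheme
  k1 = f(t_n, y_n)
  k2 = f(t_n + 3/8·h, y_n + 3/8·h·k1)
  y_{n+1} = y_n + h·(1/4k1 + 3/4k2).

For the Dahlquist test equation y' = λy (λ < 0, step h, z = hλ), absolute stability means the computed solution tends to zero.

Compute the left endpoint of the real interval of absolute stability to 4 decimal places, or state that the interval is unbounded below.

z* = -3.5556.

Test eqn y'=λy, z=hλ:
  k1=λy_n ⇒ h·k1=z·y_n;  k2=λ(1+3/8z)y_n ⇒ h·k2=z(1+3/8z)y_n
  y_{n+1}/y_n = 1 + 1/4z + 3/4z(1+3/8z) = 1 + z + 9/32z²
  Hence R(z) = 1 + z + 9/32z².

Solve |R(x)|<1 on ℝ⁻.
x=-1.67: |R|=0.1144
R=1: x+9/32x²=0 ⇒ x=−32/9=-3.5556; min R=1−1/(4·9/32)=0.1111>−1
Confirm numerically:
  x=-2.933: |R|=0.48645 <1
  x=-2.142: |R|=0.14842 <1
  x=-1.454: |R|=0.14060 <1
  x=-4.034: |R|=1.54283 >1
  x=-3.969: |R|=1.46152 >1
  x=-3.940: |R|=1.42601 >1
Stable set (-3.5556, 0).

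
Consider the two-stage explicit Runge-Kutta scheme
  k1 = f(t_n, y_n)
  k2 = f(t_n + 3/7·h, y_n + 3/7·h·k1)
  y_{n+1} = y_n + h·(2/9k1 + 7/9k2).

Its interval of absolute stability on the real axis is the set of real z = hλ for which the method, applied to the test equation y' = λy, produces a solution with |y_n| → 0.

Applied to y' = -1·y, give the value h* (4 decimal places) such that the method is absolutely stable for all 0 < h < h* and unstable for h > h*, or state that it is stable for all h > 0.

On y'=λy, z=hλ:
  k1=λy_n ⇒ h·k1=z·y_n;  k2=λ(1+3/7z)y_n ⇒ h·k2=z(1+3/7z)y_n
  y_{n+1}/y_n = 1 + 2/9z + 7/9z(1+3/7z) = 1 + z + 1/3z²
  R(z) = 1 + z + 1/3z².

Need |R(x)|<1, x<0.
x=-0.49: |R|=0.5900
R=1: x+1/3x²=0 ⇒ x=−3=-3.0000; min R=1−1/(4·1/3)=0.2500>−1
Confirm numerically:
  x=-2.552: |R|=0.61890 <1
  x=-1.994: |R|=0.33135 <1
  x=-1.678: |R|=0.26056 <1
  x=-1.239: |R|=0.27271 <1
  x=-3.394: |R|=1.44575 >1
  x=-3.270: |R|=1.29430 >1
So |R|<1 on (-3.0000, 0).

(-3.0000,0); λ=-1 ⇒ h* = (3)/1 = 3.0000.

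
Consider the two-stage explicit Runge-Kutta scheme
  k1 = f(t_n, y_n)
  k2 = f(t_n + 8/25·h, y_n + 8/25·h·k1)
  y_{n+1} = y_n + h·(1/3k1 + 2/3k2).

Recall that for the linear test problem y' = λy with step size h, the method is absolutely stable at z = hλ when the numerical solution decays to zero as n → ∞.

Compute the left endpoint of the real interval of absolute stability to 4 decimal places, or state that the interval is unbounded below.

On y'=λy, z=hλ:
  k1=λy_n ⇒ h·k1=z·y_n;  k2=λ(1+8/25z)y_n ⇒ h·k2=z(1+8/25z)y_n
  y_{n+1}/y_n = 1 + 1/3z + 2/3z(1+8/25z) = 1 + z + 16/75z²
  Hence R(z) = 1 + z + 16/75z².

Find x<0 with |R(x)|<1.
x=-1.21: |R|=0.1023
R=1: x+16/75x²=0 ⇒ x=−75/16=-4.6875; min R=1−1/(4·16/75)=-0.1719>−1
Confirm numerically:
  x=-4.634: |R|=0.94711 <1
  x=-4.287: |R|=0.63372 <1
  x=-2.128: |R|=0.16194 <1
  x=-4.824: |R|=1.14047 >1
  x=-4.814: |R|=1.12991 >1
So |R|<1 on (-4.6875, 0).

z* = -4.6875.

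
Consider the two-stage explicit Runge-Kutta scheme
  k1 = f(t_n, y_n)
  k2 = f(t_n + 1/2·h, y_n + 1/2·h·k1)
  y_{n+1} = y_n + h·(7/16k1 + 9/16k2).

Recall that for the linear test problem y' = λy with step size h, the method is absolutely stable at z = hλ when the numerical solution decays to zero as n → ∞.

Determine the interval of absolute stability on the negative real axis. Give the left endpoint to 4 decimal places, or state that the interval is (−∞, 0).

z∈(-3.5556,0).

Test eqn y'=λy, z=hλ:
  k1=λy_n ⇒ h·k1=z·y_n;  k2=λ(1+1/2z)y_n ⇒ h·k2=z(1+1/2z)y_n
  y_{n+1}/y_n = 1 + 7/16z + 9/16z(1+1/2z) = 1 + z + 9/32z²
  Hence R(z) = 1 + z + 9/32z².

Boundary: |R(x)|=1, x<0.
x=-1.77: |R|=0.1111
R=1: x+9/32x²=0 ⇒ x=−32/9=-3.5556; min R=1−1/(4·9/32)=0.1111>−1
Confirm numerically:
  x=-2.914: |R|=0.47421 <1
  x=-2.729: |R|=0.36559 <1
  x=-1.768: |R|=0.11114 <1
  x=-4.143: |R|=1.68450 >1
  x=-4.077: |R|=1.59792 >1
  x=-3.831: |R|=1.29678 >1
Stable set (-3.5556, 0).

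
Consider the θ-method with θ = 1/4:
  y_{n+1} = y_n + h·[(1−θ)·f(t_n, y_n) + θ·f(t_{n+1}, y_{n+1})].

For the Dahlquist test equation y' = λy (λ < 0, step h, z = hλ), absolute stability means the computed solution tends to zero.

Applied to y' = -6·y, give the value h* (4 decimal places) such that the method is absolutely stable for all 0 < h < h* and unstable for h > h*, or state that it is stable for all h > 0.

Set f=λy, z=hλ:
  y_{n+1} = y_n + z·[3/4·y_n + 1/4·y_{n+1}] ⇒ (1 − 1/4z)y_{n+1} = (1 + 3/4z)y_n
  ⇒ R(z) = (1 + 3/4z)/(1 − 1/4z).

Need |R(x)|<1, x<0.
x=-1.63: |R|=0.1581
R=−1: 1+3/4x = −1+1/4x ⇒ -1/2x=2 ⇒ x=2/(-1/2)=-4.0000
Confirm numerically:
  x=-2.962: |R|=0.70181 <1
  x=-2.268: |R|=0.44735 <1
  x=-2.092: |R|=0.37360 <1
  x=-4.345: |R|=1.08268 >1
  x=-4.258: |R|=1.06248 >1
  x=-4.213: |R|=1.05187 >1
Interval (-4.0000, 0).

(-4.0000,0); λ=-6 ⇒ h* = (4)/6 = 0.6667.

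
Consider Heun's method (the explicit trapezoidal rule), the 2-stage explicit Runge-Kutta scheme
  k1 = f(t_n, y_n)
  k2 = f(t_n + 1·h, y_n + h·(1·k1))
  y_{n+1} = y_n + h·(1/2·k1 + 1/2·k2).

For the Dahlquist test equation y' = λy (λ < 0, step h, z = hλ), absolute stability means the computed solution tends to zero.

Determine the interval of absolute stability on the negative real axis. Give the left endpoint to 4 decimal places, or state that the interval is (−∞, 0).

With y'=λy (z=hλ):
  order 2, 2-stage ⇒ R(z)=1+z+z^2/2
  (e.g. R(-1)=0.50000, |R|=0.50000)

Find x<0 with |R(x)|<1.
x=-1: |R|=0.5000
|R(-2.38)|=1.4522 |R(-1.92)|=0.9232 |R(-0.87)|=0.5085
Bisect:
  x_lo=-2.7246 |R|=1.9871  x_hi=-0.2430 |R|=0.7865
  mid=-1.48382 |R|=0.61704 →hi
  mid=-2.10422 |R|=1.10965 →lo
  mid=-1.79402 |R|=0.81523 →hi
  mid=-1.94912 |R|=0.95041 →hi
  mid=-2.02667 |R|=1.02702 →lo
  mid=-1.98789 |R|=0.98797 →hi
  mid=-2.00728 |R|=1.00731 →lo
  mid=-1.99759 |R|=0.99759 →hi
  ...
  [-2.00001,-1.99986] ⇒ x*=-2.0000
So |R|<1 on (-2.0000, 0).

(-2.0000, 0).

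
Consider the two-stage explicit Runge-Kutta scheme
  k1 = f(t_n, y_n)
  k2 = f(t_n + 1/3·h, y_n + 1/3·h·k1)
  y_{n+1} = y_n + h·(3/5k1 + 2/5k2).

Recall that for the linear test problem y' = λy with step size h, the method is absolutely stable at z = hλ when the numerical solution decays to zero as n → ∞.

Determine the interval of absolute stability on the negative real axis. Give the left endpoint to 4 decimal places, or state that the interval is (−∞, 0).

Set f=λy, z=hλ:
  k1=λy_n ⇒ h·k1=z·y_n;  k2=λ(1+1/3z)y_n ⇒ h·k2=z(1+1/3z)y_n
  y_{n+1}/y_n = 1 + 3/5z + 2/5z(1+1/3z) = 1 + z + 2/15z²
  so R(z) = 1 + z + 2/15z².

Find x<0 with |R(x)|<1.
x=-0.47: |R|=0.5595
R=1: x+2/15x²=0 ⇒ x=−15/2=-7.5000; min R=1−1/(4·2/15)=-0.8750>−1
Confirm numerically:
  x=-4.498: |R|=0.80040 <1
  x=-3.963: |R|=0.86895 <1
  x=-3.507: |R|=0.86713 <1
  x=-3.436: |R|=0.86185 <1
  x=-8.040: |R|=1.57888 >1
  x=-7.934: |R|=1.45911 >1
  x=-7.732: |R|=1.23918 >1
So |R|<1 on (-7.5000, 0).

(-7.5000, 0).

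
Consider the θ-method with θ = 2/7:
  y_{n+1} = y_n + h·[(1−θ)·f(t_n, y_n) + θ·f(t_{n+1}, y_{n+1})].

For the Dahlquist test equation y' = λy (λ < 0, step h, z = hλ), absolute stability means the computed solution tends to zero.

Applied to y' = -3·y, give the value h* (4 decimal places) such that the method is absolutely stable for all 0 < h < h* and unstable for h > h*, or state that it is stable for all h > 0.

Test eqn y'=λy, z=hλ:
  y_{n+1} = y_n + z·[5/7·y_n + 2/7·y_{n+1}] ⇒ (1 − 2/7z)y_{n+1} = (1 + 5/7z)y_n
  so R(z) = (1 + 5/7z)/(1 − 2/7z).

Find x<0 with |R(x)|<1.
x=-0.67: |R|=0.4376
R=−1: 1+5/7x = −1+2/7x ⇒ -3/7x=2 ⇒ x=2/(-3/7)=-4.6667
Confirm numerically:
  x=-3.524: |R|=0.75598 <1
  x=-3.494: |R|=0.74850 <1
  x=-2.466: |R|=0.44670 <1
  x=-2.455: |R|=0.44291 <1
  x=-5.111: |R|=1.07740 >1
  x=-5.010: |R|=1.06052 >1
  x=-4.743: |R|=1.01389 >1
Stable set (-4.6667, 0).

(-4.6667,0); λ=-3 ⇒ h* = (14/3)/3 = 1.5556.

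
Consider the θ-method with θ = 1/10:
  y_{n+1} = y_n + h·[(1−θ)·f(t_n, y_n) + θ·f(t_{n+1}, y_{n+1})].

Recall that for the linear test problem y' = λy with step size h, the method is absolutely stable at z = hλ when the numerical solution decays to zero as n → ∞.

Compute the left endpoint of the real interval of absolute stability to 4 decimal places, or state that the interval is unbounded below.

z* = -2.5000.

On y'=λy, z=hλ:
  y_{n+1} = y_n + z·[9/10·y_n + 1/10·y_{n+1}] ⇒ (1 − 1/10z)y_{n+1} = (1 + 9/10z)y_n
  ⇒ R(z) = (1 + 9/10z)/(1 − 1/10z).

Need |R(x)|<1, x<0.
x=-0.56: |R|=0.4697
R=−1: 1+9/10x = −1+1/10x ⇒ -4/5x=2 ⇒ x=2/(-4/5)=-2.5000
Confirm numerically:
  x=-1.987: |R|=0.65763 <1
  x=-1.700: |R|=0.45299 <1
  x=-1.450: |R|=0.26638 <1
  x=-1.126: |R|=0.01204 <1
  x=-2.963: |R|=1.28574 >1
  x=-2.840: |R|=1.21184 >1
  x=-2.523: |R|=1.01469 >1
So |R|<1 on (-2.5000, 0).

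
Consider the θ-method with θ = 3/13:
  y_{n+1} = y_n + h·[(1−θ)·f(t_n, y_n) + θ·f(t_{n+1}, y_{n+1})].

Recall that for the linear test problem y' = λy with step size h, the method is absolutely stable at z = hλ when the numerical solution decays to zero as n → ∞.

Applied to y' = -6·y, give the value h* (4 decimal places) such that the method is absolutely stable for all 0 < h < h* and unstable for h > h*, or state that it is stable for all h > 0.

(-3.7143,0); λ=-6 ⇒ h* = (26/7)/6 = 0.6190.

On y'=λy, z=hλ:
  y_{n+1} = y_n + z·[10/13·y_n + 3/13·y_{n+1}] ⇒ (1 − 3/13z)y_{n+1} = (1 + 10/13z)y_n
  ⇒ R(z) = (1 + 10/13z)/(1 − 3/13z).

Find x<0 with |R(x)|<1.
x=-0.82: |R|=0.3105
R=−1: 1+10/13x = −1+3/13x ⇒ -7/13x=2 ⇒ x=2/(-7/13)=-3.7143
Confirm numerically:
  x=-3.456: |R|=0.92263 <1
  x=-3.444: |R|=0.91891 <1
  x=-2.200: |R|=0.45918 <1
  x=-4.105: |R|=1.10804 >1
  x=-3.997: |R|=1.07919 >1
  x=-3.876: |R|=1.04596 >1
So |R|<1 on (-3.7143, 0).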